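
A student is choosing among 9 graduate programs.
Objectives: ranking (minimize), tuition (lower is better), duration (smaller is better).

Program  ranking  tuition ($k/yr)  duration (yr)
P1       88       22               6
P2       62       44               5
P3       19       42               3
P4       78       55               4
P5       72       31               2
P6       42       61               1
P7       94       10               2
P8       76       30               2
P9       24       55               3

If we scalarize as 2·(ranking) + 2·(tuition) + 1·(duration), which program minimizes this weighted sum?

P3

P1: 2·88 + 2·22 + 1·6 = 226
P2: 2·62 + 2·44 + 1·5 = 217
P3: 2·19 + 2·42 + 1·3 = 125
P4: 2·78 + 2·55 + 1·4 = 270
P5: 2·72 + 2·31 + 1·2 = 208
P6: 2·42 + 2·61 + 1·1 = 207
P7: 2·94 + 2·10 + 1·2 = 210
P8: 2·76 + 2·30 + 1·2 = 214
P9: 2·24 + 2·55 + 1·3 = 161
Lowest: P3 at 125.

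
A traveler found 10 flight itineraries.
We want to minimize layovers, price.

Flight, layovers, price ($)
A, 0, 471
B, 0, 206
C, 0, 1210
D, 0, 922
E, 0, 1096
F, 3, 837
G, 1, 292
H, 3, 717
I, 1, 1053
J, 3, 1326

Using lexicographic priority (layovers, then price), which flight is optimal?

B

First minimize layovers: best is 0, kept {A, B, C, D, E}.
Then minimize price: best is 206, kept {B}.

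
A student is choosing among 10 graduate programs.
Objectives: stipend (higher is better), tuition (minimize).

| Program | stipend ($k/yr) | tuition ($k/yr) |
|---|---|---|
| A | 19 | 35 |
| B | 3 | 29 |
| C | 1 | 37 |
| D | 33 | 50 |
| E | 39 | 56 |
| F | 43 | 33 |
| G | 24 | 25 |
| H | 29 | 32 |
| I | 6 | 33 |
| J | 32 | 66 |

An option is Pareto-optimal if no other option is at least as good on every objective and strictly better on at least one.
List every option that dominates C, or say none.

A, B, F, G, H, I

A: stipend 19≥1, tuition 35≤37 — dominates C.
B: stipend 3≥1, tuition 29≤37 — dominates C.
F: stipend 43≥1, tuition 33≤37 — dominates C.
G: stipend 24≥1, tuition 25≤37 — dominates C.
H: stipend 29≥1, tuition 32≤37 — dominates C.
I: stipend 6≥1, tuition 33≤37 — dominates C.
Others (D, E, J) are each worse than C on at least one objective.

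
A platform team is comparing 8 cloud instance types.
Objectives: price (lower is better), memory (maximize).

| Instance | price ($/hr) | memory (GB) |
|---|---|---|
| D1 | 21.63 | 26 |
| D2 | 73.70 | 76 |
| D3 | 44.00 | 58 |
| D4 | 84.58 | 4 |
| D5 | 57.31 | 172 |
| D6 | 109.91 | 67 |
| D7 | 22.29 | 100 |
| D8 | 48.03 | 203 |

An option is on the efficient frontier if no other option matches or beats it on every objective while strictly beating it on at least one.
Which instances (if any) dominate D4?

D1, D2, D3, D5, D7, D8

D1: price 21.63≤84.58, memory 26≥4 — dominates D4.
D2: price 73.70≤84.58, memory 76≥4 — dominates D4.
D3: price 44.00≤84.58, memory 58≥4 — dominates D4.
D5: price 57.31≤84.58, memory 172≥4 — dominates D4.
D7: price 22.29≤84.58, memory 100≥4 — dominates D4.
D8: price 48.03≤84.58, memory 203≥4 — dominates D4.
Others (D6) are each worse than D4 on at least one objective.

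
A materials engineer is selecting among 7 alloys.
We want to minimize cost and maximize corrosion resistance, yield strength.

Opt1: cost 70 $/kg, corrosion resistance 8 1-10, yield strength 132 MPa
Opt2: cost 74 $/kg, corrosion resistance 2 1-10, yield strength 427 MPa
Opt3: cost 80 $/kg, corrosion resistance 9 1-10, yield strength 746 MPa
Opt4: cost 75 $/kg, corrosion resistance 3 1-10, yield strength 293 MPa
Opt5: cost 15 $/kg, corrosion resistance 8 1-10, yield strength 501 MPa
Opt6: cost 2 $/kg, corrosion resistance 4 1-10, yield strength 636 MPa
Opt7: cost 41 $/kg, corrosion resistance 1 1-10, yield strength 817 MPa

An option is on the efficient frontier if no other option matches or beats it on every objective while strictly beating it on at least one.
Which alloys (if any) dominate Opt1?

Opt5: cost 15≤70, corrosion resistance 8≥8, yield strength 501≥132 — dominates Opt1.
Others (Opt2, Opt3, Opt4, Opt6, Opt7) are each worse than Opt1 on at least one objective.

Opt5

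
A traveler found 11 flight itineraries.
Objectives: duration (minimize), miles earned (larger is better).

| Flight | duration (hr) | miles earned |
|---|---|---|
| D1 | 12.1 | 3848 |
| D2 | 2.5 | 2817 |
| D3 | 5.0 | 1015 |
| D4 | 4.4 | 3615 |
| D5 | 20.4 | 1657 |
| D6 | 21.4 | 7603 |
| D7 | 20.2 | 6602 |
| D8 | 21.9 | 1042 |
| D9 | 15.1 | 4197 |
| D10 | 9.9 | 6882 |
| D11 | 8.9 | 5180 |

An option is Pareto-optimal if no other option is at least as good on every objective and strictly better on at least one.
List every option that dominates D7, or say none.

D10

D10: duration 9.9≤20.2, miles earned 6882≥6602 — dominates D7.
Others (D1, D2, D3, D4, D5, D6, D8, D9, D11) are each worse than D7 on at least one objective.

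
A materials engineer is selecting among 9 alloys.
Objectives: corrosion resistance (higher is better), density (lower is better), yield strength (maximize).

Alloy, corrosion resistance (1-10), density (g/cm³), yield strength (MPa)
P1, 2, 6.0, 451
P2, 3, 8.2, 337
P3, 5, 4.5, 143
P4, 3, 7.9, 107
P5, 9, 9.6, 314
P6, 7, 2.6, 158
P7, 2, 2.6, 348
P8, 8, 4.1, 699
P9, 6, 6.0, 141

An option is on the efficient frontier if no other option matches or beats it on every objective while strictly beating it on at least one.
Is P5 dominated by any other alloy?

No

P1: worse on corrosion resistance (2 vs 9).
P2: worse on corrosion resistance (3 vs 9).
P3: worse on corrosion resistance (5 vs 9).
P4: worse on corrosion resistance (3 vs 9).
P6: worse on corrosion resistance (7 vs 9).
P7: worse on corrosion resistance (2 vs 9).
P8: worse on corrosion resistance (8 vs 9).
P9: worse on corrosion resistance (6 vs 9).
No option is at least as good as P5 on every objective and strictly better on one.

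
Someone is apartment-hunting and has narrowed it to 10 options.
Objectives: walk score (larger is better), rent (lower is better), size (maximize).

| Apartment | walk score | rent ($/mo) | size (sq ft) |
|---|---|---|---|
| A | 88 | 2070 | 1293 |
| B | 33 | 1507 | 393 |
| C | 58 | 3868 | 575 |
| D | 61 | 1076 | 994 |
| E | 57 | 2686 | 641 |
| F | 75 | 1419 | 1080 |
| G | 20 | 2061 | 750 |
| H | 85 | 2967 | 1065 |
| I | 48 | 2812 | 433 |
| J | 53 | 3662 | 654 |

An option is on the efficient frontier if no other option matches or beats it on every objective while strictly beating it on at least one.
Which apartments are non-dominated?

A, D, F

A: not dominated (best walk score).
B: dominated by D (walk score 61≥33, rent 1076≤1507, size 994≥393).
C: dominated by A (walk score 88≥58, rent 2070≤3868, size 1293≥575).
D: not dominated (best rent).
E: dominated by A (walk score 88≥57, rent 2070≤2686, size 1293≥641).
F: not dominated.
G: dominated by D (walk score 61≥20, rent 1076≤2061, size 994≥750).
H: dominated by A (walk score 88≥85, rent 2070≤2967, size 1293≥1065).
I: dominated by A (walk score 88≥48, rent 2070≤2812, size 1293≥433).
J: dominated by A (walk score 88≥53, rent 2070≤3662, size 1293≥654).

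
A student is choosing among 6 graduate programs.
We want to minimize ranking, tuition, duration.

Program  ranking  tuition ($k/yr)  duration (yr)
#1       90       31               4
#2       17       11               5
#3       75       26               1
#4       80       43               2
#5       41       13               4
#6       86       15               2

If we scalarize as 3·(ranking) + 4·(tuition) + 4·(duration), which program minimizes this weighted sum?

#1: 3·90 + 4·31 + 4·4 = 410
#2: 3·17 + 4·11 + 4·5 = 115
#3: 3·75 + 4·26 + 4·1 = 333
#4: 3·80 + 4·43 + 4·2 = 420
#5: 3·41 + 4·13 + 4·4 = 191
#6: 3·86 + 4·15 + 4·2 = 326
Lowest: #2 at 115.

#2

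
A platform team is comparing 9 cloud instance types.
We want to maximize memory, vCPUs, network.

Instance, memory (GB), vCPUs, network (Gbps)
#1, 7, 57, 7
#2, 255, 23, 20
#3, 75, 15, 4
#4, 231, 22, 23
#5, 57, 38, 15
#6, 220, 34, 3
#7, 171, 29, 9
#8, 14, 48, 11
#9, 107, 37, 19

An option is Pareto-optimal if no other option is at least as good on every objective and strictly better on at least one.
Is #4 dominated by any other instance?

No

#1: worse on memory (7 vs 231).
#2: worse on network (20 vs 23).
#3: worse on memory (75 vs 231).
#5: worse on memory (57 vs 231).
#6: worse on memory (220 vs 231).
#7: worse on memory (171 vs 231).
#8: worse on memory (14 vs 231).
#9: worse on memory (107 vs 231).
No option is at least as good as #4 on every objective and strictly better on one.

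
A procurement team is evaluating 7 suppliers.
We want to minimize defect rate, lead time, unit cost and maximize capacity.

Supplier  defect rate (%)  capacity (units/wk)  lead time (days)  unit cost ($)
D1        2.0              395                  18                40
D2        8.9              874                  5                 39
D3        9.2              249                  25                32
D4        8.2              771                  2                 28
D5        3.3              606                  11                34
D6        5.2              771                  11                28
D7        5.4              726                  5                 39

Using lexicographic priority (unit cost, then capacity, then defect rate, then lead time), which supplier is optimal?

First minimize unit cost: best is 28, kept {D4, D6}.
Then maximize capacity: best is 771, kept {D4, D6}.
Then minimize defect rate: best is 5.2, kept {D6}.

D6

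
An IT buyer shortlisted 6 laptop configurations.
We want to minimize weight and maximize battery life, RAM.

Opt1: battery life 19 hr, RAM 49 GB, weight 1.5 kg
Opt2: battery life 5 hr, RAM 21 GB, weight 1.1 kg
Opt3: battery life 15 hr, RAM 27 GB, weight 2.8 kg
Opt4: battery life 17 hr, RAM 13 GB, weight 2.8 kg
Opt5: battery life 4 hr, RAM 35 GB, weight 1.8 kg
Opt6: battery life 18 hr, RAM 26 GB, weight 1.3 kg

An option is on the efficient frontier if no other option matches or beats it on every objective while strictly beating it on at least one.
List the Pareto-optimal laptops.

Opt1, Opt2, Opt6

Opt1: not dominated (best battery life).
Opt2: not dominated (best weight).
Opt3: dominated by Opt1 (battery life 19≥15, RAM 49≥27, weight 1.5≤2.8).
Opt4: dominated by Opt1 (battery life 19≥17, RAM 49≥13, weight 1.5≤2.8).
Opt5: dominated by Opt1 (battery life 19≥4, RAM 49≥35, weight 1.5≤1.8).
Opt6: not dominated.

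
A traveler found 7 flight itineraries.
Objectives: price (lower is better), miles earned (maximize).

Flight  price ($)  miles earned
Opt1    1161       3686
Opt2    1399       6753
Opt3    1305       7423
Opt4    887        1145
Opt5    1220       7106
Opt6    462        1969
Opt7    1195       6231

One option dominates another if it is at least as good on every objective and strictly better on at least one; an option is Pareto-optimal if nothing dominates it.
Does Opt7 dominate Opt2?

Opt7 vs Opt2: Opt7 is worse on miles earned (6231 vs 6753), so it does not dominate Opt2.

No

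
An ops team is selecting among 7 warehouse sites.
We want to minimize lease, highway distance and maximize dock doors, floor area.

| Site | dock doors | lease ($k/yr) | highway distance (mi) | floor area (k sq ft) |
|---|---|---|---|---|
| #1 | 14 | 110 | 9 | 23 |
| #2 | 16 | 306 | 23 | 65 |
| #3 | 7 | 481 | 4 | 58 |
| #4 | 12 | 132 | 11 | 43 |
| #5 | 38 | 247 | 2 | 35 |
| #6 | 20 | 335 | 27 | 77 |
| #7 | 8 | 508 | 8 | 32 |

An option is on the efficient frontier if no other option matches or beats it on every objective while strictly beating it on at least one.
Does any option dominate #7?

#5 vs #7: dock doors 38≥8, lease 247≤508, highway distance 2≤8, floor area 35≥32 — #5 is at least as good on every objective and strictly better on at least one, so #5 dominates #7.

Yes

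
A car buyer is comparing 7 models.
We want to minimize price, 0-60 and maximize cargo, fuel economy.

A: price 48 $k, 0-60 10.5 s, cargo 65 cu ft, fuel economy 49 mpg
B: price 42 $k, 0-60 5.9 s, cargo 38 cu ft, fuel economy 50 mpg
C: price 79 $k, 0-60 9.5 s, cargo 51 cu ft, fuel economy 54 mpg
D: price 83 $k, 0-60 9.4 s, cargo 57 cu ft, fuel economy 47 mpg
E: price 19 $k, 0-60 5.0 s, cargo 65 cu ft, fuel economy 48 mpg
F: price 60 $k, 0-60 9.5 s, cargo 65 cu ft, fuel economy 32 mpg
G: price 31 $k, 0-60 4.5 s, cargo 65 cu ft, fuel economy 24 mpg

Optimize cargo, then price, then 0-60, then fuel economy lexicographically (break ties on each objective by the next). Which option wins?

First maximize cargo: best is 65, kept {A, E, F, G}.
Then minimize price: best is 19, kept {E}.

E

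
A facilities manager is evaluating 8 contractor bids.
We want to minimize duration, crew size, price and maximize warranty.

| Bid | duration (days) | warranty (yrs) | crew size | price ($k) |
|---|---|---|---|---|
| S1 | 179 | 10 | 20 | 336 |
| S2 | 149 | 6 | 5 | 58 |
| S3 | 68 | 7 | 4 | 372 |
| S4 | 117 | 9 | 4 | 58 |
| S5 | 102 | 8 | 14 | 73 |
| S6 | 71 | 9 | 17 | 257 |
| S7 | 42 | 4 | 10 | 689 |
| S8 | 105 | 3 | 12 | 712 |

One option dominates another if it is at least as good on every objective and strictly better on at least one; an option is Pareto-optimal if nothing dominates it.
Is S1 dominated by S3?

No

S3 vs S1: S3 is worse on warranty (7 vs 10), so it does not dominate S1.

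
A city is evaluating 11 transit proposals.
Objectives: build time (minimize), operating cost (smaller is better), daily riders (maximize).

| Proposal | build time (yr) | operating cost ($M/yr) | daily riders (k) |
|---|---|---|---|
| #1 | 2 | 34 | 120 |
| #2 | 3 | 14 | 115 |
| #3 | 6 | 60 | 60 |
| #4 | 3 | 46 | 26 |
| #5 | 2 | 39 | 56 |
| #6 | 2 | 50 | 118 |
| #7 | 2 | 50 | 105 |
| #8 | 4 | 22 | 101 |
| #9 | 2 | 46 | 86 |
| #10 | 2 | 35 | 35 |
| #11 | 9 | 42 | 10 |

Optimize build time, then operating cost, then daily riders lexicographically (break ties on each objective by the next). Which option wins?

First minimize build time: best is 2, kept {#1, #5, #6, #7, #9, #10}.
Then minimize operating cost: best is 34, kept {#1}.

#1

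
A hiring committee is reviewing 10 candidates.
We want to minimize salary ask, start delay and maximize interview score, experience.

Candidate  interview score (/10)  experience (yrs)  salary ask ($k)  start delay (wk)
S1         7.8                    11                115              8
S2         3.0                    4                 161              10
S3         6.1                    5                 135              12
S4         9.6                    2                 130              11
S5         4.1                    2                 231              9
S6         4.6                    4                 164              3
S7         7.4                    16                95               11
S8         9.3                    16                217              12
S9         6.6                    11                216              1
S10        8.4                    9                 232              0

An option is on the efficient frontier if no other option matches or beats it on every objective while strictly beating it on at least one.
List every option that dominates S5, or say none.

S1, S6, S9

S1: interview score 7.8≥4.1, experience 11≥2, salary ask 115≤231, start delay 8≤9 — dominates S5.
S6: interview score 4.6≥4.1, experience 4≥2, salary ask 164≤231, start delay 3≤9 — dominates S5.
S9: interview score 6.6≥4.1, experience 11≥2, salary ask 216≤231, start delay 1≤9 — dominates S5.
Others (S2, S3, S4, S7, S8, S10) are each worse than S5 on at least one objective.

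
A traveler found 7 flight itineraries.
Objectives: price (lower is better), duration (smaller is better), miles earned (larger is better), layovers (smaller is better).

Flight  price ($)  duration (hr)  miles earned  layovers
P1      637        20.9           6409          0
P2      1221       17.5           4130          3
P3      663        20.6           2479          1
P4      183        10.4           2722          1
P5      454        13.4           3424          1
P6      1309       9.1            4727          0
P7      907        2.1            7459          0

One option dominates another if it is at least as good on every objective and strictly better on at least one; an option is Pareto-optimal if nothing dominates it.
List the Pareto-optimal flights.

P1: not dominated.
P2: dominated by P7 (price 907≤1221, duration 2.1≤17.5, miles earned 7459≥4130, layovers 0≤3).
P3: dominated by P4 (price 183≤663, duration 10.4≤20.6, miles earned 2722≥2479, layovers 1≤1).
P4: not dominated (best price).
P5: not dominated.
P6: dominated by P7 (price 907≤1309, duration 2.1≤9.1, miles earned 7459≥4727, layovers 0≤0).
P7: not dominated (best duration).

P1, P4, P5, P7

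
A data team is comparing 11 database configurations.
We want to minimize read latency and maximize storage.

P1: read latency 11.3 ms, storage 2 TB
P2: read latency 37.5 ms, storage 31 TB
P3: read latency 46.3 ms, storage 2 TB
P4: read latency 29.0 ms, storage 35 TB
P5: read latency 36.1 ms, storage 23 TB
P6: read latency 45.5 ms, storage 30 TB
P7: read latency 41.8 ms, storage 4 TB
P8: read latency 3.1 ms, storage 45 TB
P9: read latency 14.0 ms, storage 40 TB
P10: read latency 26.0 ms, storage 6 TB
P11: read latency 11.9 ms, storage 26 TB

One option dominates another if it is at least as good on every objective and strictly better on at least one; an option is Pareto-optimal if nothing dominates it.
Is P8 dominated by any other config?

No

P1: worse on read latency (11.3 vs 3.1).
P2: worse on read latency (37.5 vs 3.1).
P3: worse on read latency (46.3 vs 3.1).
P4: worse on read latency (29.0 vs 3.1).
P5: worse on read latency (36.1 vs 3.1).
P6: worse on read latency (45.5 vs 3.1).
P7: worse on read latency (41.8 vs 3.1).
P9: worse on read latency (14.0 vs 3.1).
P10: worse on read latency (26.0 vs 3.1).
P11: worse on read latency (11.9 vs 3.1).
No option is at least as good as P8 on every objective and strictly better on one.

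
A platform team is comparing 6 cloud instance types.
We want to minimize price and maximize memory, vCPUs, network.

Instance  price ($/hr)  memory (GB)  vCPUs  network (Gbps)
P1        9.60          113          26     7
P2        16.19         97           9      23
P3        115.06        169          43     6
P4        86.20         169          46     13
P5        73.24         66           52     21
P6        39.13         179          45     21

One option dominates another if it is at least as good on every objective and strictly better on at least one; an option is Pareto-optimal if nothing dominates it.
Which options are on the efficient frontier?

P1, P2, P4, P5, P6

P1: not dominated (best price).
P2: not dominated (best network).
P3: dominated by P4 (price 86.20≤115.06, memory 169≥169, vCPUs 46≥43, network 13≥6).
P4: not dominated.
P5: not dominated (best vCPUs).
P6: not dominated (best memory).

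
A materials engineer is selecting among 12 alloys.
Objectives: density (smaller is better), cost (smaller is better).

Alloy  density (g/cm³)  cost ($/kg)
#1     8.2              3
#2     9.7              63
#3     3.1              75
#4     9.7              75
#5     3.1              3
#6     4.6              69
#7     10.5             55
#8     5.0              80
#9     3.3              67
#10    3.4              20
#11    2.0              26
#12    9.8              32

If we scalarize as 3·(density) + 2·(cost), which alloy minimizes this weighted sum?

#1: 3·8.2 + 2·3 = 30.6
#2: 3·9.7 + 2·63 = 155.1
#3: 3·3.1 + 2·75 = 159.3
#4: 3·9.7 + 2·75 = 179.1
#5: 3·3.1 + 2·3 = 15.3
#6: 3·4.6 + 2·69 = 151.8
#7: 3·10.5 + 2·55 = 141.5
#8: 3·5.0 + 2·80 = 175.0
#9: 3·3.3 + 2·67 = 143.9
#10: 3·3.4 + 2·20 = 50.2
#11: 3·2.0 + 2·26 = 58.0
#12: 3·9.8 + 2·32 = 93.4
Lowest: #5 at 15.3.

#5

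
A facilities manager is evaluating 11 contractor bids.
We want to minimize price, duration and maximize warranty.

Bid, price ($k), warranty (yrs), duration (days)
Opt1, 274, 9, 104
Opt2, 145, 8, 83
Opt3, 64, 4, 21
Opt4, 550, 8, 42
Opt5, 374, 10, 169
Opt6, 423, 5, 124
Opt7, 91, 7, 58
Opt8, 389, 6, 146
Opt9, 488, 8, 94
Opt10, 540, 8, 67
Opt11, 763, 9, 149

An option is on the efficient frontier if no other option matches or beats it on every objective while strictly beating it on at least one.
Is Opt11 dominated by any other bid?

Yes

Opt1 vs Opt11: price 274≤763, warranty 9≥9, duration 104≤149 — Opt1 is at least as good on every objective and strictly better on at least one, so Opt1 dominates Opt11.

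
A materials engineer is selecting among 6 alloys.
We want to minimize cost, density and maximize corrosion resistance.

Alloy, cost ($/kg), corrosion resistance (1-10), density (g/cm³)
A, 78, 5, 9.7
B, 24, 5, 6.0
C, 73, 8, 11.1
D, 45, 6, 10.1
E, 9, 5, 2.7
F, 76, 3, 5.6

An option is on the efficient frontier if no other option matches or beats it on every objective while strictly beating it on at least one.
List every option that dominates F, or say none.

E: cost 9≤76, corrosion resistance 5≥3, density 2.7≤5.6 — dominates F.
Others (A, B, C, D) are each worse than F on at least one objective.

E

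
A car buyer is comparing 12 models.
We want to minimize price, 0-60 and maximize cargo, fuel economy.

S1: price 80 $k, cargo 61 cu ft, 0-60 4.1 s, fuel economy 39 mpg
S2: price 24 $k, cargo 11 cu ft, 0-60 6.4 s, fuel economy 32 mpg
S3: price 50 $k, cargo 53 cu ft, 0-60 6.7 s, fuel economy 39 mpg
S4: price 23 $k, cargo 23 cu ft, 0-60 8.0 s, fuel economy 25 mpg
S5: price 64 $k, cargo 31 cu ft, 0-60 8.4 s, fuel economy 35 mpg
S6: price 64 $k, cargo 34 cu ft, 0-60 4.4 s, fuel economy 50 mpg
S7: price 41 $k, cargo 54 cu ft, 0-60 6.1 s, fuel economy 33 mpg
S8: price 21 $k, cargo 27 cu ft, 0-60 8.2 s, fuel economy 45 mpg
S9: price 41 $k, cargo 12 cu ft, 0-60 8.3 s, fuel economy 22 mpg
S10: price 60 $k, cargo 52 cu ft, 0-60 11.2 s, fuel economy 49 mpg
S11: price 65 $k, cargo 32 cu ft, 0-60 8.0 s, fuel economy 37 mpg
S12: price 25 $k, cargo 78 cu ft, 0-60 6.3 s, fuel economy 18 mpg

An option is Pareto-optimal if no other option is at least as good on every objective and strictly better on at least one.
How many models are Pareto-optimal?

S1: not dominated (best 0-60).
S2: not dominated.
S3: not dominated.
S4: not dominated.
S5: dominated by S3 (price 50≤64, cargo 53≥31, 0-60 6.7≤8.4, fuel economy 39≥35).
S6: not dominated (best fuel economy).
S7: not dominated.
S8: not dominated (best price).
S9: dominated by S4 (price 23≤41, cargo 23≥12, 0-60 8.0≤8.3, fuel economy 25≥22).
S10: not dominated.
S11: dominated by S3 (price 50≤65, cargo 53≥32, 0-60 6.7≤8.0, fuel economy 39≥37).
S12: not dominated (best cargo).
Pareto-optimal: S1, S2, S3, S4, S6, S7, S8, S10, S12 → 9.

9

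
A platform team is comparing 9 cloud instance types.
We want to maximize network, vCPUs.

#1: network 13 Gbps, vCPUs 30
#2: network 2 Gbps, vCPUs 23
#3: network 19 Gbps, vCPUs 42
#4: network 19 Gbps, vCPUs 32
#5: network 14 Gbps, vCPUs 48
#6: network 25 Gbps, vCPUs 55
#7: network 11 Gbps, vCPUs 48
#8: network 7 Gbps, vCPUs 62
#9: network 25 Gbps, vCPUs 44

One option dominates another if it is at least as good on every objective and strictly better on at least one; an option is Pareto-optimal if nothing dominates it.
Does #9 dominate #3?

Yes

#9 vs #3: network 25≥19, vCPUs 44≥42 — #9 is at least as good on every objective with at least one strict improvement.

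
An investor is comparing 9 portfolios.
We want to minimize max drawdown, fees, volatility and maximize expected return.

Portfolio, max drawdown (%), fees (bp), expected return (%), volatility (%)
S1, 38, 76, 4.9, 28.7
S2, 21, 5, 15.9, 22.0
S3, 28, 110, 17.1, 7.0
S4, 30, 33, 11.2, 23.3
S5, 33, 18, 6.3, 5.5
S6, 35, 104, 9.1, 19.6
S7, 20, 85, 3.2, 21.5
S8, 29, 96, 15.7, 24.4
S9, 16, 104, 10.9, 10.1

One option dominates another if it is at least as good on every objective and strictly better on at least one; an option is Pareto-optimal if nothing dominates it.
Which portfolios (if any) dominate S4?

S2

S2: max drawdown 21≤30, fees 5≤33, expected return 15.9≥11.2, volatility 22.0≤23.3 — dominates S4.
Others (S1, S3, S5, S6, S7, S8, S9) are each worse than S4 on at least one objective.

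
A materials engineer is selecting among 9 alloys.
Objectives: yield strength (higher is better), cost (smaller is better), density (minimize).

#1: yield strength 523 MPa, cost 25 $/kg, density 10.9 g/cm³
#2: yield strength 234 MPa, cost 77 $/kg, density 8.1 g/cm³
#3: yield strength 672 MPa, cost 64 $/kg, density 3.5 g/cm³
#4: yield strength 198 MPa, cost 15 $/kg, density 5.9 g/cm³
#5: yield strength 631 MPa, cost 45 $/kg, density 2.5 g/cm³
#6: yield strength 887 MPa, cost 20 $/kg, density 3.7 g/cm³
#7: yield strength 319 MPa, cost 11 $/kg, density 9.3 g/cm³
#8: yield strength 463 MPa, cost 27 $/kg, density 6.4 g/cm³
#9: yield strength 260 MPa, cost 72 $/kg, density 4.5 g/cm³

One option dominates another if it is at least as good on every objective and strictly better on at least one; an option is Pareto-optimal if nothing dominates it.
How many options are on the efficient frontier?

5

#1: dominated by #6 (yield strength 887≥523, cost 20≤25, density 3.7≤10.9).
#2: dominated by #3 (yield strength 672≥234, cost 64≤77, density 3.5≤8.1).
#3: not dominated.
#4: not dominated.
#5: not dominated (best density).
#6: not dominated (best yield strength).
#7: not dominated (best cost).
#8: dominated by #6 (yield strength 887≥463, cost 20≤27, density 3.7≤6.4).
#9: dominated by #3 (yield strength 672≥260, cost 64≤72, density 3.5≤4.5).
Pareto-optimal: #3, #4, #5, #6, #7 → 5.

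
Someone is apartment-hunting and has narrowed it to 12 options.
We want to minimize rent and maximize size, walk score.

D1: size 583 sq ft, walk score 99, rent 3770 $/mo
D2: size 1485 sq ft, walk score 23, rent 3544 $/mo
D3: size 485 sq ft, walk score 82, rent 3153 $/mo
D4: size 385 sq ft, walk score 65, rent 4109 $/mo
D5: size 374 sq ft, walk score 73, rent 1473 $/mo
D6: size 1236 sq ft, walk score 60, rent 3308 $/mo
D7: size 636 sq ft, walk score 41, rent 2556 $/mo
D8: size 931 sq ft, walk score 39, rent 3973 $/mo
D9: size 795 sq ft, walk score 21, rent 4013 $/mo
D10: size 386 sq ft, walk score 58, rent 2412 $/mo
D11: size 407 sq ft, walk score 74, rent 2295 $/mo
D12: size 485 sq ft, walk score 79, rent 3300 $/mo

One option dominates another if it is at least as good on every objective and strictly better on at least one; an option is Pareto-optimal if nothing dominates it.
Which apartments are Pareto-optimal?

D1: not dominated (best walk score).
D2: not dominated (best size).
D3: not dominated.
D4: dominated by D1 (size 583≥385, walk score 99≥65, rent 3770≤4109).
D5: not dominated (best rent).
D6: not dominated.
D7: not dominated.
D8: dominated by D6 (size 1236≥931, walk score 60≥39, rent 3308≤3973).
D9: dominated by D2 (size 1485≥795, walk score 23≥21, rent 3544≤4013).
D10: dominated by D11 (size 407≥386, walk score 74≥58, rent 2295≤2412).
D11: not dominated.
D12: dominated by D3 (size 485≥485, walk score 82≥79, rent 3153≤3300).

D1, D2, D3, D5, D6, D7, D11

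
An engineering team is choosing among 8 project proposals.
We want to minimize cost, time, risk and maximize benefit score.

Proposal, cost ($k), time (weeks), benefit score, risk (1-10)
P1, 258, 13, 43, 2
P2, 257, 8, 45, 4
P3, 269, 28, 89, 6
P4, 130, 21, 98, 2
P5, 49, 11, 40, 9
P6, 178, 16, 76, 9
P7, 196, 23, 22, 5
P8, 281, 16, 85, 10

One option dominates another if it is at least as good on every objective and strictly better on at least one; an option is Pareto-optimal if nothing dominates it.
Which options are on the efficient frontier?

P1, P2, P4, P5, P6, P8

P1: not dominated.
P2: not dominated (best time).
P3: dominated by P4 (cost 130≤269, time 21≤28, benefit score 98≥89, risk 2≤6).
P4: not dominated (best benefit score).
P5: not dominated (best cost).
P6: not dominated.
P7: dominated by P4 (cost 130≤196, time 21≤23, benefit score 98≥22, risk 2≤5).
P8: not dominated.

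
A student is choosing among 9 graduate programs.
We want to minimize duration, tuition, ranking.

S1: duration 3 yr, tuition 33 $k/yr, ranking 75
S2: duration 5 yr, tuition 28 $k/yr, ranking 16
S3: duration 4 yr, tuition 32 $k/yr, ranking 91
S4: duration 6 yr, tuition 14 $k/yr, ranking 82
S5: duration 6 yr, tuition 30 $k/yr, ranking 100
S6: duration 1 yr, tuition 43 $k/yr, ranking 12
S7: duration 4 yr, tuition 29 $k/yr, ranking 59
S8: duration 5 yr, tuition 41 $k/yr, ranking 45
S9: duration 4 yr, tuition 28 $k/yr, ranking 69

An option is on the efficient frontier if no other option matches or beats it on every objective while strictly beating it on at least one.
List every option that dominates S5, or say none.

S2: duration 5≤6, tuition 28≤30, ranking 16≤100 — dominates S5.
S4: duration 6≤6, tuition 14≤30, ranking 82≤100 — dominates S5.
S7: duration 4≤6, tuition 29≤30, ranking 59≤100 — dominates S5.
S9: duration 4≤6, tuition 28≤30, ranking 69≤100 — dominates S5.
Others (S1, S3, S6, S8) are each worse than S5 on at least one objective.

S2, S4, S7, S9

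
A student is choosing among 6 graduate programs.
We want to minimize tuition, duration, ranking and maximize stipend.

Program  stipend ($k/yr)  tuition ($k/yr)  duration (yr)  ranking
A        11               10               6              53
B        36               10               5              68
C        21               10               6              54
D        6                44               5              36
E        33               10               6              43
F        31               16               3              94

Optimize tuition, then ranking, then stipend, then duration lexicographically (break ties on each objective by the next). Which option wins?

First minimize tuition: best is 10, kept {A, B, C, E}.
Then minimize ranking: best is 43, kept {E}.

E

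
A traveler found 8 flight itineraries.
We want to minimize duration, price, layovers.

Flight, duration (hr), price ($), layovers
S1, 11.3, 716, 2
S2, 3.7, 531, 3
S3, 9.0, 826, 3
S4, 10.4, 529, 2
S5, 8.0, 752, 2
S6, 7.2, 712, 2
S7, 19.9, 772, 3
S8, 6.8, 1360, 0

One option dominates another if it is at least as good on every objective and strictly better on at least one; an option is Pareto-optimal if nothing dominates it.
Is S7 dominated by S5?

Yes

S5 vs S7: duration 8.0≤19.9, price 752≤772, layovers 2≤3 — S5 is at least as good on every objective with at least one strict improvement.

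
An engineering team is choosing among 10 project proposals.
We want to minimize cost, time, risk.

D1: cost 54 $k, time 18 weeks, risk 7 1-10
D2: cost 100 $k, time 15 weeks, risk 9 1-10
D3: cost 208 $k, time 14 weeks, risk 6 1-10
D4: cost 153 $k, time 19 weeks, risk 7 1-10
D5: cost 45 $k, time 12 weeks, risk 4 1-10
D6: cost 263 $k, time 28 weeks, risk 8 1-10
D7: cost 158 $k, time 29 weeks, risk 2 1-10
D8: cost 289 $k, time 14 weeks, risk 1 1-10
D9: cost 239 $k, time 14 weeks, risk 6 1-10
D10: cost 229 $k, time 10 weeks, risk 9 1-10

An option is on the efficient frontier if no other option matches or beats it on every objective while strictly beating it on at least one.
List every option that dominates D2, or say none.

D5: cost 45≤100, time 12≤15, risk 4≤9 — dominates D2.
Others (D1, D3, D4, D6, D7, D8, D9, D10) are each worse than D2 on at least one objective.

D5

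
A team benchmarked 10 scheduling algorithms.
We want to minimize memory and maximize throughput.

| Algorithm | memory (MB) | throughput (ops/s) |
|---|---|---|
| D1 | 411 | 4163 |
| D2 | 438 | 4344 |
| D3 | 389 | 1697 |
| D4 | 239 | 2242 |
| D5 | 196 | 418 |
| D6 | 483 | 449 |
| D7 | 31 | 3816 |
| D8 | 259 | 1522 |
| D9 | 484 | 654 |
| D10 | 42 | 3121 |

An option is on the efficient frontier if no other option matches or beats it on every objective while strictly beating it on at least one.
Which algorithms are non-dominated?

D1: not dominated.
D2: not dominated (best throughput).
D3: dominated by D4 (memory 239≤389, throughput 2242≥1697).
D4: dominated by D7 (memory 31≤239, throughput 3816≥2242).
D5: dominated by D7 (memory 31≤196, throughput 3816≥418).
D6: dominated by D1 (memory 411≤483, throughput 4163≥449).
D7: not dominated (best memory).
D8: dominated by D4 (memory 239≤259, throughput 2242≥1522).
D9: dominated by D1 (memory 411≤484, throughput 4163≥654).
D10: dominated by D7 (memory 31≤42, throughput 3816≥3121).

D1, D2, D7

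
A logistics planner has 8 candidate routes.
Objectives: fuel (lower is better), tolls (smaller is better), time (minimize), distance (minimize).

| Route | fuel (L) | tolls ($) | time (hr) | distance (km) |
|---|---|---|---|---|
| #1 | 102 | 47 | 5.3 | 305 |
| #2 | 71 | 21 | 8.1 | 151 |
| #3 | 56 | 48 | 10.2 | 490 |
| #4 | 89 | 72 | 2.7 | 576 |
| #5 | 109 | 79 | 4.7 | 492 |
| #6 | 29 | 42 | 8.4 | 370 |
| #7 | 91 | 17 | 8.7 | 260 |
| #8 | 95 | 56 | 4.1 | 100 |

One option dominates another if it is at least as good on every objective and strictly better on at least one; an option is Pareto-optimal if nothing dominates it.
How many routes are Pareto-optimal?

6

#1: not dominated.
#2: not dominated.
#3: dominated by #6 (fuel 29≤56, tolls 42≤48, time 8.4≤10.2, distance 370≤490).
#4: not dominated (best time).
#5: dominated by #8 (fuel 95≤109, tolls 56≤79, time 4.1≤4.7, distance 100≤492).
#6: not dominated (best fuel).
#7: not dominated (best tolls).
#8: not dominated (best distance).
Pareto-optimal: #1, #2, #4, #6, #7, #8 → 6.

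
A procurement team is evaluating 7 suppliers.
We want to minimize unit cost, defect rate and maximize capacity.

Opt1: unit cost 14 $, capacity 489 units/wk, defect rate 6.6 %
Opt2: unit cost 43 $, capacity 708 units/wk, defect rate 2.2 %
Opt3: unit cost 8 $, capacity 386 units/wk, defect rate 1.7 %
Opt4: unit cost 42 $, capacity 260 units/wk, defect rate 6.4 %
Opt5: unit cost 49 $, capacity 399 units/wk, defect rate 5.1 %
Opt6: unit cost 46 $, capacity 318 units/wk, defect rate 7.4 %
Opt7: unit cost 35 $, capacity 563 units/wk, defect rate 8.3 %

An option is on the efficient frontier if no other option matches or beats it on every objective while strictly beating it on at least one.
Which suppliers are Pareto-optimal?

Opt1: not dominated.
Opt2: not dominated (best capacity).
Opt3: not dominated (best unit cost).
Opt4: dominated by Opt3 (unit cost 8≤42, capacity 386≥260, defect rate 1.7≤6.4).
Opt5: dominated by Opt2 (unit cost 43≤49, capacity 708≥399, defect rate 2.2≤5.1).
Opt6: dominated by Opt1 (unit cost 14≤46, capacity 489≥318, defect rate 6.6≤7.4).
Opt7: not dominated.

Opt1, Opt2, Opt3, Opt7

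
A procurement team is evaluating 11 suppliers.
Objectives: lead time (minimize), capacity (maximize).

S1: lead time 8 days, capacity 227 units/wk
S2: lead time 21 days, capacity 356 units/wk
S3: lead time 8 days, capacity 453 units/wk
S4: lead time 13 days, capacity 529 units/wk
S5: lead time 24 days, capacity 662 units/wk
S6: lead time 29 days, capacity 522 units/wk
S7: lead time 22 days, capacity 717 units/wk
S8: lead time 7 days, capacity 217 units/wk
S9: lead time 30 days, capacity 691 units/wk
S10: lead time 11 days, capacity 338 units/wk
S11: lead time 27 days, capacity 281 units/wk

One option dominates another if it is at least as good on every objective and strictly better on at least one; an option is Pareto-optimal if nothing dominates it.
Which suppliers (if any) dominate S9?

S7

S7: lead time 22≤30, capacity 717≥691 — dominates S9.
Others (S1, S2, S3, S4, S5, S6, S8, S10, S11) are each worse than S9 on at least one objective.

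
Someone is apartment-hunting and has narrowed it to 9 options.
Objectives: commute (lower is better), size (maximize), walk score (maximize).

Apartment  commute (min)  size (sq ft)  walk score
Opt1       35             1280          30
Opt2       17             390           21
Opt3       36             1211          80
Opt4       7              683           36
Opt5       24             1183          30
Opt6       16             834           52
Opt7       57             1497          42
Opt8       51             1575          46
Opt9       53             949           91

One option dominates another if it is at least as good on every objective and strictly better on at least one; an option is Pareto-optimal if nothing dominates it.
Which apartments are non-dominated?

Opt1: not dominated.
Opt2: dominated by Opt4 (commute 7≤17, size 683≥390, walk score 36≥21).
Opt3: not dominated.
Opt4: not dominated (best commute).
Opt5: not dominated.
Opt6: not dominated.
Opt7: dominated by Opt8 (commute 51≤57, size 1575≥1497, walk score 46≥42).
Opt8: not dominated (best size).
Opt9: not dominated (best walk score).

Opt1, Opt3, Opt4, Opt5, Opt6, Opt8, Opt9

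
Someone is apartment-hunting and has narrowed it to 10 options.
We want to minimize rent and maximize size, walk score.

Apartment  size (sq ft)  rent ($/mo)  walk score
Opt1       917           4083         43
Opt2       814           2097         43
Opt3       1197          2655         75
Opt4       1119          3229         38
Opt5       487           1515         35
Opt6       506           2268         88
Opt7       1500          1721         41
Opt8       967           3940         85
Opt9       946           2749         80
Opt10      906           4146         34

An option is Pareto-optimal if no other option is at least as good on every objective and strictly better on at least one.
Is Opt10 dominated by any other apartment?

Opt1 vs Opt10: size 917≥906, rent 4083≤4146, walk score 43≥34 — Opt1 is at least as good on every objective and strictly better on at least one, so Opt1 dominates Opt10.

Yes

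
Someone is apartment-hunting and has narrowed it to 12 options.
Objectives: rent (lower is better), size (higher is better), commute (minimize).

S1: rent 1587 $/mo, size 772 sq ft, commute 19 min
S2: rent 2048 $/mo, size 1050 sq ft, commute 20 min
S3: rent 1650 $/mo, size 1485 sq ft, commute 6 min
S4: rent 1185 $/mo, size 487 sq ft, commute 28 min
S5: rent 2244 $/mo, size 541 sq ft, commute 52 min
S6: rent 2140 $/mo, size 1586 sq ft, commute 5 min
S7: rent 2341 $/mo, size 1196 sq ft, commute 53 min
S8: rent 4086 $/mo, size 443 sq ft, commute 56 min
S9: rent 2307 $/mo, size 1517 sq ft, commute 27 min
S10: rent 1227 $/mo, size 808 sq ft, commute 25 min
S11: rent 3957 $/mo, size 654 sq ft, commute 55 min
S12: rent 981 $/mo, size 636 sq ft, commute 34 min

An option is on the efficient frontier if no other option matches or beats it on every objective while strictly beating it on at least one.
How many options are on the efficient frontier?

S1: not dominated.
S2: dominated by S3 (rent 1650≤2048, size 1485≥1050, commute 6≤20).
S3: not dominated.
S4: not dominated.
S5: dominated by S1 (rent 1587≤2244, size 772≥541, commute 19≤52).
S6: not dominated (best size).
S7: dominated by S3 (rent 1650≤2341, size 1485≥1196, commute 6≤53).
S8: dominated by S1 (rent 1587≤4086, size 772≥443, commute 19≤56).
S9: dominated by S6 (rent 2140≤2307, size 1586≥1517, commute 5≤27).
S10: not dominated.
S11: dominated by S1 (rent 1587≤3957, size 772≥654, commute 19≤55).
S12: not dominated (best rent).
Pareto-optimal: S1, S3, S4, S6, S10, S12 → 6.

6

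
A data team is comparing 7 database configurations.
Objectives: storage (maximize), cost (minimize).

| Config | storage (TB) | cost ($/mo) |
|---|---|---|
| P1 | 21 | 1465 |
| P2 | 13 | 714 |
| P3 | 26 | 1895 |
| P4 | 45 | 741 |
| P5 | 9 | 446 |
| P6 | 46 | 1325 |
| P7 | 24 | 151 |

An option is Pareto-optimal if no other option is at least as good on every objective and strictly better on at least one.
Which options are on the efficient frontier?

P4, P6, P7

P1: dominated by P4 (storage 45≥21, cost 741≤1465).
P2: dominated by P7 (storage 24≥13, cost 151≤714).
P3: dominated by P4 (storage 45≥26, cost 741≤1895).
P4: not dominated.
P5: dominated by P7 (storage 24≥9, cost 151≤446).
P6: not dominated (best storage).
P7: not dominated (best cost).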